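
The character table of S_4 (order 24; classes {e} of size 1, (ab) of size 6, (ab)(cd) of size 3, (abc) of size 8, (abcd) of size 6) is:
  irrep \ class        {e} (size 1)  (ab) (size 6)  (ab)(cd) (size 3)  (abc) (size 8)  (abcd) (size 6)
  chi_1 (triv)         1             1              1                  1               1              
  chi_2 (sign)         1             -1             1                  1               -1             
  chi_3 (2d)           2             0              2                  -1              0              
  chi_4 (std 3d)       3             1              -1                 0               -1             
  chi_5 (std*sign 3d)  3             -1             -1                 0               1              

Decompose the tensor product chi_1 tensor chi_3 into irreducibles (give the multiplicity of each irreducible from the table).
chi_1 tensor chi_3 = chi_3 (all other irreducibles have multiplicity 0).

Working: The character of a tensor product is the pointwise product (chi_1 * chi_3)(C) = chi_1(C) * chi_3(C):
  {e}: (1)*(2), (ab): (1)*(0), (ab)(cd): (1)*(2), (abc): (1)*(-1), (abcd): (1)*(0)
so (chi_1 * chi_3) takes values
  {e} -> 2, (ab) -> 0, (ab)(cd) -> 2, (abc) -> -1, (abcd) -> 0.
Now take the inner product of this character with each irreducible chi from the table, <chi_1*chi_3, chi> = (1/24) sum_C |C| (chi_1*chi_3)(C) conj(chi(C)):
  <chi_1*chi_3, chi_1> = (1/24)[1*(2)*conj(1) + 6*(0)*conj(1) + 3*(2)*conj(1) + 8*(-1)*conj(1) + 6*(0)*conj(1)]
      = (1/24)[(2) + (0) + (6) + (-8) + (0)] = 0/24 = 0
  <chi_1*chi_3, chi_2> = (1/24)[1*(2)*conj(1) + 6*(0)*conj(-1) + 3*(2)*conj(1) + 8*(-1)*conj(1) + 6*(0)*conj(-1)]
      = (1/24)[(2) + (0) + (6) + (-8) + (0)] = 0/24 = 0
  <chi_1*chi_3, chi_3> = (1/24)[1*(2)*conj(2) + 6*(0)*conj(0) + 3*(2)*conj(2) + 8*(-1)*conj(-1) + 6*(0)*conj(0)]
      = (1/24)[(4) + (0) + (12) + (8) + (0)] = 24/24 = 1
  <chi_1*chi_3, chi_4> = (1/24)[1*(2)*conj(3) + 6*(0)*conj(1) + 3*(2)*conj(-1) + 8*(-1)*conj(0) + 6*(0)*conj(-1)]
      = (1/24)[(6) + (0) + (-6) + (0) + (0)] = 0/24 = 0
  <chi_1*chi_3, chi_5> = (1/24)[1*(2)*conj(3) + 6*(0)*conj(-1) + 3*(2)*conj(-1) + 8*(-1)*conj(0) + 6*(0)*conj(1)]
      = (1/24)[(6) + (0) + (-6) + (0) + (0)] = 0/24 = 0
Hence the multiplicities are chi_3: 1. Dimension check: dim(chi_1)*dim(chi_3) = 1*2 = 2 and sum (mult * dim) = 1*2 = 2.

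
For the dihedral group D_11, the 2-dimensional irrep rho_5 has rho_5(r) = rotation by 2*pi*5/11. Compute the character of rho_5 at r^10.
chi_{rho_5}(r^10) = 2*cos(2*pi*5*10/11) = -2*cos(pi/11)

Solution. rho_5(r^10) is rotation by angle 2*pi*5*10/11, whose trace is 2*cos(2*pi*5*10/11) = -2*cos(pi/11).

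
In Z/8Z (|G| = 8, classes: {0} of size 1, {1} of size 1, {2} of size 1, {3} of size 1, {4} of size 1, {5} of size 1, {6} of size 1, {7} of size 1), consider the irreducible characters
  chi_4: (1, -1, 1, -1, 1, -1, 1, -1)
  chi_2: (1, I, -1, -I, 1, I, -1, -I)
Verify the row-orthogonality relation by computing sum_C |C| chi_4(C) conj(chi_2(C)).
Sum = 0; so <chi_4, chi_2> = 0 (distinct irreducibles are orthogonal).

Compute term by term over conjugacy classes (|C| * chi_4(C) * conj(chi_2(C))):
  1*(1)*conj(1) + 1*(-1)*conj(I) + 1*(1)*conj(-1) + 1*(-1)*conj(-I) + 1*(1)*conj(1) + 1*(-1)*conj(I) + 1*(1)*conj(-1) + 1*(-1)*conj(-I)
  = (1) + (I) + (-1) + (-I) + (1) + (I) + (-1) + (-I)
  = 0.
(Exp terms are combined using exp(i*s)*conj(exp(i*t)) = exp(i*(s-t)), and sums of them are collapsed using the identity that for every m > 1 the m distinct m-th roots of unity sum to 0, e.g. 1 + exp(2*I*pi/3) + exp(-2*I*pi/3) = 0.)
Dividing by |G| = 8 gives 0/8 = 0, matching the row-orthogonality relation <chi_4, chi_2> = [chi_4 = chi_2].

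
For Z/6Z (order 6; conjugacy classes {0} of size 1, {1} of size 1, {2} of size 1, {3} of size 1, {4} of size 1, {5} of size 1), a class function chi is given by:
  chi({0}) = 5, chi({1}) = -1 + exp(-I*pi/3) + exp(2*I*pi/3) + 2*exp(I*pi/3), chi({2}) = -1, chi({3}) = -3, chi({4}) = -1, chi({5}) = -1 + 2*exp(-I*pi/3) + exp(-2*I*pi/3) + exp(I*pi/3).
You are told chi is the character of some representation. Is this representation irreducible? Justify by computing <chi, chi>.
Not irreducible (reducible): <chi, chi> = 7 > 1.

Proof sketch: <chi, chi> = (1/|G|) sum_C |C| * |chi(C)|^2 = (1/6)[1*|5|^2 + 1*|-1 + exp(-I*pi/3) + exp(2*I*pi/3) + 2*exp(I*pi/3)|^2 + 1*|-1|^2 + 1*|-3|^2 + 1*|-1|^2 + 1*|-1 + 2*exp(-I*pi/3) + exp(-2*I*pi/3) + exp(I*pi/3)|^2]
  = (1/6)[(25) + (3) + (1) + (9) + (1) + (3)] = 42/6 = 7.
(Exp terms are combined using exp(i*s)*conj(exp(i*t)) = exp(i*(s-t)), and sums of them are collapsed using the identity that for every m > 1 the m distinct m-th roots of unity sum to 0, e.g. 1 + exp(2*I*pi/3) + exp(-2*I*pi/3) = 0.)
A character is irreducible iff <chi, chi> = 1, so this representation is reducible.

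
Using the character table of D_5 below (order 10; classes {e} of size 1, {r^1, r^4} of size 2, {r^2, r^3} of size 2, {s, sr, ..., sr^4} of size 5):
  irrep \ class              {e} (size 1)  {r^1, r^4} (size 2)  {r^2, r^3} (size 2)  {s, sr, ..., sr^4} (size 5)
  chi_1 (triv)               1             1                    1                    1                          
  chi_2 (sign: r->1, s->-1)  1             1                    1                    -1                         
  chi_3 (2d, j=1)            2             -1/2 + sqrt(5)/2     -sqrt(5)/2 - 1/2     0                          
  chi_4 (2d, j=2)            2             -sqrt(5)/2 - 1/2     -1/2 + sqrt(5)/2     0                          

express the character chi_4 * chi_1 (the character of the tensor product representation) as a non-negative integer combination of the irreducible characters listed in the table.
chi_4 tensor chi_1 = chi_4 (all other irreducibles have multiplicity 0).

Argument: The character of a tensor product is the pointwise product (chi_4 * chi_1)(C) = chi_4(C) * chi_1(C):
  {e}: (2)*(1), {r^1, r^4}: (-sqrt(5)/2 - 1/2)*(1), {r^2, r^3}: (-1/2 + sqrt(5)/2)*(1), {s, sr, ..., sr^4}: (0)*(1)
so (chi_4 * chi_1) takes values
  {e} -> 2, {r^1, r^4} -> -sqrt(5)/2 - 1/2, {r^2, r^3} -> -1/2 + sqrt(5)/2, {s, sr, ..., sr^4} -> 0.
Now take the inner product of this character with each irreducible chi from the table, <chi_4*chi_1, chi> = (1/10) sum_C |C| (chi_4*chi_1)(C) conj(chi(C)):
  <chi_4*chi_1, chi_1> = (1/10)[1*(2)*conj(1) + 2*(-sqrt(5)/2 - 1/2)*conj(1) + 2*(-1/2 + sqrt(5)/2)*conj(1) + 5*(0)*conj(1)]
      = (1/10)[(2) + (-sqrt(5) - 1) + (-1 + sqrt(5)) + (0)] = 0/10 = 0
  <chi_4*chi_1, chi_2> = (1/10)[1*(2)*conj(1) + 2*(-sqrt(5)/2 - 1/2)*conj(1) + 2*(-1/2 + sqrt(5)/2)*conj(1) + 5*(0)*conj(-1)]
      = (1/10)[(2) + (-sqrt(5) - 1) + (-1 + sqrt(5)) + (0)] = 0/10 = 0
  <chi_4*chi_1, chi_3> = (1/10)[1*(2)*conj(2) + 2*(-sqrt(5)/2 - 1/2)*conj(-1/2 + sqrt(5)/2) + 2*(-1/2 + sqrt(5)/2)*conj(-sqrt(5)/2 - 1/2) + 5*(0)*conj(0)]
      = (1/10)[(4) + (-2) + (-2) + (0)] = 0/10 = 0
  <chi_4*chi_1, chi_4> = (1/10)[1*(2)*conj(2) + 2*(-sqrt(5)/2 - 1/2)*conj(-sqrt(5)/2 - 1/2) + 2*(-1/2 + sqrt(5)/2)*conj(-1/2 + sqrt(5)/2) + 5*(0)*conj(0)]
      = (1/10)[(4) + (sqrt(5) + 3) + (3 - sqrt(5)) + (0)] = 10/10 = 1
Hence the multiplicities are chi_4: 1. Dimension check: dim(chi_4)*dim(chi_1) = 2*1 = 2 and sum (mult * dim) = 1*2 = 2.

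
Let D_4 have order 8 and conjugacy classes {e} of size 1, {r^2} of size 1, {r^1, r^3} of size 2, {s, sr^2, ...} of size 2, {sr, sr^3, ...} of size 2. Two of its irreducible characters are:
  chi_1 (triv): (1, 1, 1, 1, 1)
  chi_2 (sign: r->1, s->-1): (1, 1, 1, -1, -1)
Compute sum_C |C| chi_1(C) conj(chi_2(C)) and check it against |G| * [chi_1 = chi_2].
Sum = 0; so <chi_1, chi_2> = 0 (distinct irreducibles are orthogonal).

Explanation: Compute term by term over conjugacy classes (|C| * chi_1(C) * conj(chi_2(C))):
  1*(1)*conj(1) + 1*(1)*conj(1) + 2*(1)*conj(1) + 2*(1)*conj(-1) + 2*(1)*conj(-1)
  = (1) + (1) + (2) + (-2) + (-2)
  = 0.
Dividing by |G| = 8 gives 0/8 = 0, matching the row-orthogonality relation <chi_1, chi_2> = [chi_1 = chi_2].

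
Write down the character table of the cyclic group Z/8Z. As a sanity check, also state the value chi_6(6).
Character table of Z/8Z (irreps indexed chi_0,...,chi_7 with chi_k(m) = zeta_8^(k*m), zeta_8 = exp(2*pi*i/8)):
  irrep \ class  {0} (size 1)  {1} (size 1)    {2} (size 1)  {3} (size 1)    {4} (size 1)  {5} (size 1)    {6} (size 1)  {7} (size 1)  
  chi_0          1             1               1             1               1             1               1             1             
  chi_1          1             exp(I*pi/4)     I             exp(3*I*pi/4)   -1            exp(-3*I*pi/4)  -I            exp(-I*pi/4)  
  chi_2          1             I               -1            -I              1             I               -1            -I            
  chi_3          1             exp(3*I*pi/4)   -I            exp(I*pi/4)     -1            exp(-I*pi/4)    I             exp(-3*I*pi/4)
  chi_4          1             -1              1             -1              1             -1              1             -1            
  chi_5          1             exp(-3*I*pi/4)  I             exp(-I*pi/4)    -1            exp(I*pi/4)     -I            exp(3*I*pi/4) 
  chi_6          1             -I              -1            I               1             -I              -1            I             
  chi_7          1             exp(-I*pi/4)    -I            exp(-3*I*pi/4)  -1            exp(3*I*pi/4)   I             exp(I*pi/4)   

Spot check: chi_6(6) = zeta_8^(6*6) = zeta_8^36 = -1.

Explanation: Z/8Z is abelian, so all 8 irreducible complex representations are 1-dimensional. They are given by chi_k(m) = zeta_8^(k*m) for k = 0,...,7. Row orthogonality: sum_m chi_k(m) conj(chi_l(m)) = 8 * [k = l].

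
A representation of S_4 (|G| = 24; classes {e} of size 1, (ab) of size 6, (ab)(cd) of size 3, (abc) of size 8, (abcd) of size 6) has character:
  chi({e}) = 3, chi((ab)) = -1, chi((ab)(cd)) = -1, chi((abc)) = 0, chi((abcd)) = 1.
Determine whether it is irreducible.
Irreducible: <chi, chi> = 1.

Explanation: <chi, chi> = (1/|G|) sum_C |C| * |chi(C)|^2 = (1/24)[1*|3|^2 + 6*|-1|^2 + 3*|-1|^2 + 8*|0|^2 + 6*|1|^2]
  = (1/24)[(9) + (6) + (3) + (0) + (6)] = 24/24 = 1.
A character is irreducible iff <chi, chi> = 1, so this representation is irreducible.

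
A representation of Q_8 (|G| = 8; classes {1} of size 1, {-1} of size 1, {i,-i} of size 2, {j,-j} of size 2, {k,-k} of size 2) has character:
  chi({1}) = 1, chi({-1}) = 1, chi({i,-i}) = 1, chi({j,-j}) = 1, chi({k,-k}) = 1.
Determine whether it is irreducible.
Irreducible: <chi, chi> = 1.

Why: <chi, chi> = (1/|G|) sum_C |C| * |chi(C)|^2 = (1/8)[1*|1|^2 + 1*|1|^2 + 2*|1|^2 + 2*|1|^2 + 2*|1|^2]
  = (1/8)[(1) + (1) + (2) + (2) + (2)] = 8/8 = 1.
A character is irreducible iff <chi, chi> = 1, so this representation is irreducible.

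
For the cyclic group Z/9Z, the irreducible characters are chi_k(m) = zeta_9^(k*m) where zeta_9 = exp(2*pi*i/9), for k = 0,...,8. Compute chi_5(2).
chi_5(2) = zeta_9^10 = exp(2*I*pi/9)

Details: chi_5(2) = zeta_9^(5*2) = zeta_9^10. Since zeta_9^9 = 1, this equals zeta_9^1 = exp(2*pi*i*1/9) = exp(2*I*pi/9).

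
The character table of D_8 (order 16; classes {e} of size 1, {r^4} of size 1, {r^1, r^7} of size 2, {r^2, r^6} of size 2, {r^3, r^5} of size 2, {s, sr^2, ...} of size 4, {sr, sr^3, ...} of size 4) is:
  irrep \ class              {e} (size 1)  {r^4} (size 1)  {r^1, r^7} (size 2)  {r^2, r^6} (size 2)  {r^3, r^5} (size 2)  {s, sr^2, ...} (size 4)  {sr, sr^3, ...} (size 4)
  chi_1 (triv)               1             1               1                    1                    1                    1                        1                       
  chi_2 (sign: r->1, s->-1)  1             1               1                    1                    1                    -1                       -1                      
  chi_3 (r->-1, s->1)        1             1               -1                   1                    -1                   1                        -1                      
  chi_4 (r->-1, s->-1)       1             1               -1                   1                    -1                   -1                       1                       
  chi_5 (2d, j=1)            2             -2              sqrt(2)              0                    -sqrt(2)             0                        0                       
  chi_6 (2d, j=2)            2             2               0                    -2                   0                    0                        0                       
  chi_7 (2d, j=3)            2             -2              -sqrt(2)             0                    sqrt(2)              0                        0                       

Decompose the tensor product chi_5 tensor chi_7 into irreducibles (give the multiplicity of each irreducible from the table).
chi_5 tensor chi_7 = chi_3 + chi_4 + chi_6 (all other irreducibles have multiplicity 0).

Proof sketch: The character of a tensor product is the pointwise product (chi_5 * chi_7)(C) = chi_5(C) * chi_7(C):
  {e}: (2)*(2), {r^4}: (-2)*(-2), {r^1, r^7}: (sqrt(2))*(-sqrt(2)), {r^2, r^6}: (0)*(0), {r^3, r^5}: (-sqrt(2))*(sqrt(2)), {s, sr^2, ...}: (0)*(0), {sr, sr^3, ...}: (0)*(0)
so (chi_5 * chi_7) takes values
  {e} -> 4, {r^4} -> 4, {r^1, r^7} -> -2, {r^2, r^6} -> 0, {r^3, r^5} -> -2, {s, sr^2, ...} -> 0, {sr, sr^3, ...} -> 0.
Now take the inner product of this character with each irreducible chi from the table, <chi_5*chi_7, chi> = (1/16) sum_C |C| (chi_5*chi_7)(C) conj(chi(C)):
  <chi_5*chi_7, chi_1> = (1/16)[1*(4)*conj(1) + 1*(4)*conj(1) + 2*(-2)*conj(1) + 2*(0)*conj(1) + 2*(-2)*conj(1) + 4*(0)*conj(1) + 4*(0)*conj(1)]
      = (1/16)[(4) + (4) + (-4) + (0) + (-4) + (0) + (0)] = 0/16 = 0
  <chi_5*chi_7, chi_2> = (1/16)[1*(4)*conj(1) + 1*(4)*conj(1) + 2*(-2)*conj(1) + 2*(0)*conj(1) + 2*(-2)*conj(1) + 4*(0)*conj(-1) + 4*(0)*conj(-1)]
      = (1/16)[(4) + (4) + (-4) + (0) + (-4) + (0) + (0)] = 0/16 = 0
  <chi_5*chi_7, chi_3> = (1/16)[1*(4)*conj(1) + 1*(4)*conj(1) + 2*(-2)*conj(-1) + 2*(0)*conj(1) + 2*(-2)*conj(-1) + 4*(0)*conj(1) + 4*(0)*conj(-1)]
      = (1/16)[(4) + (4) + (4) + (0) + (4) + (0) + (0)] = 16/16 = 1
  <chi_5*chi_7, chi_4> = (1/16)[1*(4)*conj(1) + 1*(4)*conj(1) + 2*(-2)*conj(-1) + 2*(0)*conj(1) + 2*(-2)*conj(-1) + 4*(0)*conj(-1) + 4*(0)*conj(1)]
      = (1/16)[(4) + (4) + (4) + (0) + (4) + (0) + (0)] = 16/16 = 1
  <chi_5*chi_7, chi_5> = (1/16)[1*(4)*conj(2) + 1*(4)*conj(-2) + 2*(-2)*conj(sqrt(2)) + 2*(0)*conj(0) + 2*(-2)*conj(-sqrt(2)) + 4*(0)*conj(0) + 4*(0)*conj(0)]
      = (1/16)[(8) + (-8) + (-4*sqrt(2)) + (0) + (4*sqrt(2)) + (0) + (0)] = 0/16 = 0
  <chi_5*chi_7, chi_6> = (1/16)[1*(4)*conj(2) + 1*(4)*conj(2) + 2*(-2)*conj(0) + 2*(0)*conj(-2) + 2*(-2)*conj(0) + 4*(0)*conj(0) + 4*(0)*conj(0)]
      = (1/16)[(8) + (8) + (0) + (0) + (0) + (0) + (0)] = 16/16 = 1
  <chi_5*chi_7, chi_7> = (1/16)[1*(4)*conj(2) + 1*(4)*conj(-2) + 2*(-2)*conj(-sqrt(2)) + 2*(0)*conj(0) + 2*(-2)*conj(sqrt(2)) + 4*(0)*conj(0) + 4*(0)*conj(0)]
      = (1/16)[(8) + (-8) + (4*sqrt(2)) + (0) + (-4*sqrt(2)) + (0) + (0)] = 0/16 = 0
Hence the multiplicities are chi_3: 1, chi_4: 1, chi_6: 1. Dimension check: dim(chi_5)*dim(chi_7) = 2*2 = 4 and sum (mult * dim) = 1*1 + 1*1 + 1*2 = 4.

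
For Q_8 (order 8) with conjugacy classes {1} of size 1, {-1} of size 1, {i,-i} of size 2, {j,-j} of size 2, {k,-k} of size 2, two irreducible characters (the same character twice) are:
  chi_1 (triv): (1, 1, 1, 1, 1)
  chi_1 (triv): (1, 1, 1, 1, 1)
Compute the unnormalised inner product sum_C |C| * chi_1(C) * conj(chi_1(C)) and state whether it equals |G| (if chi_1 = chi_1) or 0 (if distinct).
Sum = 8 = |G| = 8; so <chi_1, chi_1> = 1 (norm-1 confirms irreducibility).

Explanation: Compute term by term over conjugacy classes (|C| * chi_1(C) * conj(chi_1(C))):
  1*(1)*conj(1) + 1*(1)*conj(1) + 2*(1)*conj(1) + 2*(1)*conj(1) + 2*(1)*conj(1)
  = (1) + (1) + (2) + (2) + (2)
  = 8.
Dividing by |G| = 8 gives 8/8 = 1, matching the row-orthogonality relation <chi_1, chi_1> = [chi_1 = chi_1].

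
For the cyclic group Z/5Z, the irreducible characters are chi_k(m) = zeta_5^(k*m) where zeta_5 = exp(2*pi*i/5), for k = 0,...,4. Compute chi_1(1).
chi_1(1) = zeta_5^1 = exp(2*I*pi/5)

Derivation: chi_1(1) = zeta_5^(1*1) = zeta_5^1. Since zeta_5^5 = 1, this equals zeta_5^1 = exp(2*pi*i*1/5) = exp(2*I*pi/5).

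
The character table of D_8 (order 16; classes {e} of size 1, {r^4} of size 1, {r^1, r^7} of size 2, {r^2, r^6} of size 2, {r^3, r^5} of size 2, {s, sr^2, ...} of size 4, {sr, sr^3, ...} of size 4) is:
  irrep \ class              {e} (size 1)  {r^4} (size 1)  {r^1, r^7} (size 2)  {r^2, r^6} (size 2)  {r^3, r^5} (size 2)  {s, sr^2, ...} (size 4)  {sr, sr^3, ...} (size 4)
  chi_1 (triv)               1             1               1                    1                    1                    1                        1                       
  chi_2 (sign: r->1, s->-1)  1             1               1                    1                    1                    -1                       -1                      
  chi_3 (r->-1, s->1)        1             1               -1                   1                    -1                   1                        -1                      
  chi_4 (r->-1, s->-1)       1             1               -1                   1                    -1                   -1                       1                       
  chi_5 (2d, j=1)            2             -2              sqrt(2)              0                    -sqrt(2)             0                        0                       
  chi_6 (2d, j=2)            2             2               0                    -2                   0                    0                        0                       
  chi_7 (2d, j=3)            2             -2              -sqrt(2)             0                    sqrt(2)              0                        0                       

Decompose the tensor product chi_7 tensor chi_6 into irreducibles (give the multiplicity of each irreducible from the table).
chi_7 tensor chi_6 = chi_5 + chi_7 (all other irreducibles have multiplicity 0).

Proof sketch: The character of a tensor product is the pointwise product (chi_7 * chi_6)(C) = chi_7(C) * chi_6(C):
  {e}: (2)*(2), {r^4}: (-2)*(2), {r^1, r^7}: (-sqrt(2))*(0), {r^2, r^6}: (0)*(-2), {r^3, r^5}: (sqrt(2))*(0), {s, sr^2, ...}: (0)*(0), {sr, sr^3, ...}: (0)*(0)
so (chi_7 * chi_6) takes values
  {e} -> 4, {r^4} -> -4, {r^1, r^7} -> 0, {r^2, r^6} -> 0, {r^3, r^5} -> 0, {s, sr^2, ...} -> 0, {sr, sr^3, ...} -> 0.
Now take the inner product of this character with each irreducible chi from the table, <chi_7*chi_6, chi> = (1/16) sum_C |C| (chi_7*chi_6)(C) conj(chi(C)):
  <chi_7*chi_6, chi_1> = (1/16)[1*(4)*conj(1) + 1*(-4)*conj(1) + 2*(0)*conj(1) + 2*(0)*conj(1) + 2*(0)*conj(1) + 4*(0)*conj(1) + 4*(0)*conj(1)]
      = (1/16)[(4) + (-4) + (0) + (0) + (0) + (0) + (0)] = 0/16 = 0
  <chi_7*chi_6, chi_2> = (1/16)[1*(4)*conj(1) + 1*(-4)*conj(1) + 2*(0)*conj(1) + 2*(0)*conj(1) + 2*(0)*conj(1) + 4*(0)*conj(-1) + 4*(0)*conj(-1)]
      = (1/16)[(4) + (-4) + (0) + (0) + (0) + (0) + (0)] = 0/16 = 0
  <chi_7*chi_6, chi_3> = (1/16)[1*(4)*conj(1) + 1*(-4)*conj(1) + 2*(0)*conj(-1) + 2*(0)*conj(1) + 2*(0)*conj(-1) + 4*(0)*conj(1) + 4*(0)*conj(-1)]
      = (1/16)[(4) + (-4) + (0) + (0) + (0) + (0) + (0)] = 0/16 = 0
  <chi_7*chi_6, chi_4> = (1/16)[1*(4)*conj(1) + 1*(-4)*conj(1) + 2*(0)*conj(-1) + 2*(0)*conj(1) + 2*(0)*conj(-1) + 4*(0)*conj(-1) + 4*(0)*conj(1)]
      = (1/16)[(4) + (-4) + (0) + (0) + (0) + (0) + (0)] = 0/16 = 0
  <chi_7*chi_6, chi_5> = (1/16)[1*(4)*conj(2) + 1*(-4)*conj(-2) + 2*(0)*conj(sqrt(2)) + 2*(0)*conj(0) + 2*(0)*conj(-sqrt(2)) + 4*(0)*conj(0) + 4*(0)*conj(0)]
      = (1/16)[(8) + (8) + (0) + (0) + (0) + (0) + (0)] = 16/16 = 1
  <chi_7*chi_6, chi_6> = (1/16)[1*(4)*conj(2) + 1*(-4)*conj(2) + 2*(0)*conj(0) + 2*(0)*conj(-2) + 2*(0)*conj(0) + 4*(0)*conj(0) + 4*(0)*conj(0)]
      = (1/16)[(8) + (-8) + (0) + (0) + (0) + (0) + (0)] = 0/16 = 0
  <chi_7*chi_6, chi_7> = (1/16)[1*(4)*conj(2) + 1*(-4)*conj(-2) + 2*(0)*conj(-sqrt(2)) + 2*(0)*conj(0) + 2*(0)*conj(sqrt(2)) + 4*(0)*conj(0) + 4*(0)*conj(0)]
      = (1/16)[(8) + (8) + (0) + (0) + (0) + (0) + (0)] = 16/16 = 1
Hence the multiplicities are chi_5: 1, chi_7: 1. Dimension check: dim(chi_7)*dim(chi_6) = 2*2 = 4 and sum (mult * dim) = 1*2 + 1*2 = 4.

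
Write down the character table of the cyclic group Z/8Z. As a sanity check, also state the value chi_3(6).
Character table of Z/8Z (irreps indexed chi_0,...,chi_7 with chi_k(m) = zeta_8^(k*m), zeta_8 = exp(2*pi*i/8)):
  irrep \ class  {0} (size 1)  {1} (size 1)    {2} (size 1)  {3} (size 1)    {4} (size 1)  {5} (size 1)    {6} (size 1)  {7} (size 1)  
  chi_0          1             1               1             1               1             1               1             1             
  chi_1          1             exp(I*pi/4)     I             exp(3*I*pi/4)   -1            exp(-3*I*pi/4)  -I            exp(-I*pi/4)  
  chi_2          1             I               -1            -I              1             I               -1            -I            
  chi_3          1             exp(3*I*pi/4)   -I            exp(I*pi/4)     -1            exp(-I*pi/4)    I             exp(-3*I*pi/4)
  chi_4          1             -1              1             -1              1             -1              1             -1            
  chi_5          1             exp(-3*I*pi/4)  I             exp(-I*pi/4)    -1            exp(I*pi/4)     -I            exp(3*I*pi/4) 
  chi_6          1             -I              -1            I               1             -I              -1            I             
  chi_7          1             exp(-I*pi/4)    -I            exp(-3*I*pi/4)  -1            exp(3*I*pi/4)   I             exp(I*pi/4)   

Spot check: chi_3(6) = zeta_8^(3*6) = zeta_8^18 = I.

Derivation: Z/8Z is abelian, so all 8 irreducible complex representations are 1-dimensional. They are given by chi_k(m) = zeta_8^(k*m) for k = 0,...,7. Row orthogonality: sum_m chi_k(m) conj(chi_l(m)) = 8 * [k = l].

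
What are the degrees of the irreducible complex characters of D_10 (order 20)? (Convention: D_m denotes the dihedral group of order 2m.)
Dimensions: 1, 1, 1, 1, 2, 2, 2, 2

Derivation: There are 8 irreducibles (= number of conjugacy classes). Their dimensions d_i satisfy sum d_i^2 = |G| = 20: 1 + 1 + 1 + 1 + 4 + 4 + 4 + 4 = 20.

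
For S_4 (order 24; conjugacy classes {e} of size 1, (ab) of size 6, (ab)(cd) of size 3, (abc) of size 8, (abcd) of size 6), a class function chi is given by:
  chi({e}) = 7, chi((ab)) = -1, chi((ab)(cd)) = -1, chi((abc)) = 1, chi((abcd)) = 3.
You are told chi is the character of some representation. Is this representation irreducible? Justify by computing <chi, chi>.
Not irreducible (reducible): <chi, chi> = 5 > 1.

Proof sketch: <chi, chi> = (1/|G|) sum_C |C| * |chi(C)|^2 = (1/24)[1*|7|^2 + 6*|-1|^2 + 3*|-1|^2 + 8*|1|^2 + 6*|3|^2]
  = (1/24)[(49) + (6) + (3) + (8) + (54)] = 120/24 = 5.
A character is irreducible iff <chi, chi> = 1, so this representation is reducible.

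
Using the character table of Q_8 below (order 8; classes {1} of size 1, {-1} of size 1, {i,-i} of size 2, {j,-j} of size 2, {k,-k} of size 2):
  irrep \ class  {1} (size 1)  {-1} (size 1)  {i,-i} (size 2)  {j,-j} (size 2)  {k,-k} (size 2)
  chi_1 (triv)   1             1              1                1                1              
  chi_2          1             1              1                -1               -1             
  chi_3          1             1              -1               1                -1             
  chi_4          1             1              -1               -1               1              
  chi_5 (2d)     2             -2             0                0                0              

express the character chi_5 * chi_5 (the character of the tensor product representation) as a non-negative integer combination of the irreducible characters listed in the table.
chi_5 tensor chi_5 = chi_1 + chi_2 + chi_3 + chi_4 (all other irreducibles have multiplicity 0).

Reasoning: The character of a tensor product is the pointwise product (chi_5 * chi_5)(C) = chi_5(C) * chi_5(C):
  {1}: (2)*(2), {-1}: (-2)*(-2), {i,-i}: (0)*(0), {j,-j}: (0)*(0), {k,-k}: (0)*(0)
so (chi_5 * chi_5) takes values
  {1} -> 4, {-1} -> 4, {i,-i} -> 0, {j,-j} -> 0, {k,-k} -> 0.
Now take the inner product of this character with each irreducible chi from the table, <chi_5*chi_5, chi> = (1/8) sum_C |C| (chi_5*chi_5)(C) conj(chi(C)):
  <chi_5*chi_5, chi_1> = (1/8)[1*(4)*conj(1) + 1*(4)*conj(1) + 2*(0)*conj(1) + 2*(0)*conj(1) + 2*(0)*conj(1)]
      = (1/8)[(4) + (4) + (0) + (0) + (0)] = 8/8 = 1
  <chi_5*chi_5, chi_2> = (1/8)[1*(4)*conj(1) + 1*(4)*conj(1) + 2*(0)*conj(1) + 2*(0)*conj(-1) + 2*(0)*conj(-1)]
      = (1/8)[(4) + (4) + (0) + (0) + (0)] = 8/8 = 1
  <chi_5*chi_5, chi_3> = (1/8)[1*(4)*conj(1) + 1*(4)*conj(1) + 2*(0)*conj(-1) + 2*(0)*conj(1) + 2*(0)*conj(-1)]
      = (1/8)[(4) + (4) + (0) + (0) + (0)] = 8/8 = 1
  <chi_5*chi_5, chi_4> = (1/8)[1*(4)*conj(1) + 1*(4)*conj(1) + 2*(0)*conj(-1) + 2*(0)*conj(-1) + 2*(0)*conj(1)]
      = (1/8)[(4) + (4) + (0) + (0) + (0)] = 8/8 = 1
  <chi_5*chi_5, chi_5> = (1/8)[1*(4)*conj(2) + 1*(4)*conj(-2) + 2*(0)*conj(0) + 2*(0)*conj(0) + 2*(0)*conj(0)]
      = (1/8)[(8) + (-8) + (0) + (0) + (0)] = 0/8 = 0
Hence the multiplicities are chi_1: 1, chi_2: 1, chi_3: 1, chi_4: 1. Dimension check: dim(chi_5)*dim(chi_5) = 2*2 = 4 and sum (mult * dim) = 1*1 + 1*1 + 1*1 + 1*1 = 4.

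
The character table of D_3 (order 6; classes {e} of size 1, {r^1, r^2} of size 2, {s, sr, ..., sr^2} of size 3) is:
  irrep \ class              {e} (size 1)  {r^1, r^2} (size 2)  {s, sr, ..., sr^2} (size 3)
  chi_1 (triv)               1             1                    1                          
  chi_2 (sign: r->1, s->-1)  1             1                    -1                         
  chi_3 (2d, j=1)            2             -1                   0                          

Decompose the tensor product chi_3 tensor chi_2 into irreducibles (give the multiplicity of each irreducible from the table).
chi_3 tensor chi_2 = chi_3 (all other irreducibles have multiplicity 0).

Solution. The character of a tensor product is the pointwise product (chi_3 * chi_2)(C) = chi_3(C) * chi_2(C):
  {e}: (2)*(1), {r^1, r^2}: (-1)*(1), {s, sr, ..., sr^2}: (0)*(-1)
so (chi_3 * chi_2) takes values
  {e} -> 2, {r^1, r^2} -> -1, {s, sr, ..., sr^2} -> 0.
Now take the inner product of this character with each irreducible chi from the table, <chi_3*chi_2, chi> = (1/6) sum_C |C| (chi_3*chi_2)(C) conj(chi(C)):
  <chi_3*chi_2, chi_1> = (1/6)[1*(2)*conj(1) + 2*(-1)*conj(1) + 3*(0)*conj(1)]
      = (1/6)[(2) + (-2) + (0)] = 0/6 = 0
  <chi_3*chi_2, chi_2> = (1/6)[1*(2)*conj(1) + 2*(-1)*conj(1) + 3*(0)*conj(-1)]
      = (1/6)[(2) + (-2) + (0)] = 0/6 = 0
  <chi_3*chi_2, chi_3> = (1/6)[1*(2)*conj(2) + 2*(-1)*conj(-1) + 3*(0)*conj(0)]
      = (1/6)[(4) + (2) + (0)] = 6/6 = 1
Hence the multiplicities are chi_3: 1. Dimension check: dim(chi_3)*dim(chi_2) = 2*1 = 2 and sum (mult * dim) = 1*2 = 2.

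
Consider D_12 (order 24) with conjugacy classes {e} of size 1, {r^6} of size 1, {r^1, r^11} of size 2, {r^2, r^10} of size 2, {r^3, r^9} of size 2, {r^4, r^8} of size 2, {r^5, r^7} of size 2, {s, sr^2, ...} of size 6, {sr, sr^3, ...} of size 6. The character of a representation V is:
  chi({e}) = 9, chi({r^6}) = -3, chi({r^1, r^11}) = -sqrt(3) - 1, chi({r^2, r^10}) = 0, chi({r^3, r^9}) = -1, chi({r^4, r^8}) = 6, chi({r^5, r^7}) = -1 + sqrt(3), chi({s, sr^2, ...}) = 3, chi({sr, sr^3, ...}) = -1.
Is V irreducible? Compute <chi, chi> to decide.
Not irreducible (reducible): <chi, chi> = 10 > 1.

Justification: <chi, chi> = (1/|G|) sum_C |C| * |chi(C)|^2 = (1/24)[1*|9|^2 + 1*|-3|^2 + 2*|-sqrt(3) - 1|^2 + 2*|0|^2 + 2*|-1|^2 + 2*|6|^2 + 2*|-1 + sqrt(3)|^2 + 6*|3|^2 + 6*|-1|^2]
  = (1/24)[(81) + (9) + (4*sqrt(3) + 8) + (0) + (2) + (72) + (8 - 4*sqrt(3)) + (54) + (6)] = 240/24 = 10.
A character is irreducible iff <chi, chi> = 1, so this representation is reducible.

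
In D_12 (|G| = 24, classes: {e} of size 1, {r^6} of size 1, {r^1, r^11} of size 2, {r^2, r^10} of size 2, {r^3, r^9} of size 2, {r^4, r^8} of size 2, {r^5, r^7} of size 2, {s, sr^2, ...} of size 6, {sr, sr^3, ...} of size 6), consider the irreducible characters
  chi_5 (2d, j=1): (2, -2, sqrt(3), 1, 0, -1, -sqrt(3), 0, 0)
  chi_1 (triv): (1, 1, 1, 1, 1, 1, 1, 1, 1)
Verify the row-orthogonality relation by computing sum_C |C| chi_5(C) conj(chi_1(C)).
Sum = 0; so <chi_5, chi_1> = 0 (distinct irreducibles are orthogonal).

Why: Compute term by term over conjugacy classes (|C| * chi_5(C) * conj(chi_1(C))):
  1*(2)*conj(1) + 1*(-2)*conj(1) + 2*(sqrt(3))*conj(1) + 2*(1)*conj(1) + 2*(0)*conj(1) + 2*(-1)*conj(1) + 2*(-sqrt(3))*conj(1) + 6*(0)*conj(1) + 6*(0)*conj(1)
  = (2) + (-2) + (2*sqrt(3)) + (2) + (0) + (-2) + (-2*sqrt(3)) + (0) + (0)
  = 0.
Dividing by |G| = 24 gives 0/24 = 0, matching the row-orthogonality relation <chi_5, chi_1> = [chi_5 = chi_1].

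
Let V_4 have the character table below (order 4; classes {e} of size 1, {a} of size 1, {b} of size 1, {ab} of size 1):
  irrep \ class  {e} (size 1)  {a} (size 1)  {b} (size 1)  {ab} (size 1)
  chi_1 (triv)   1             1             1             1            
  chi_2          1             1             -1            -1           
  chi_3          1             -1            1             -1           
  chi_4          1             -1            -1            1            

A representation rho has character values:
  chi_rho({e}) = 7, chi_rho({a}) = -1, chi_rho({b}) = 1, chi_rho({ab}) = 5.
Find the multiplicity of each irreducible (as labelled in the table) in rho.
Multiplicities: chi_1: 3, chi_2: 0, chi_3: 1, chi_4: 3.

Reasoning: Use <chi_rho, chi> = (1/|G|) sum_C |C| * chi_rho(C) * conj(chi(C)) with |G| = 4 for each irreducible chi in the table:
  <chi_rho, chi_1> = (1/4)[1*(7)*conj(1) + 1*(-1)*conj(1) + 1*(1)*conj(1) + 1*(5)*conj(1)]
      = (1/4)[(7) + (-1) + (1) + (5)] = 12/4 = 3
  <chi_rho, chi_2> = (1/4)[1*(7)*conj(1) + 1*(-1)*conj(1) + 1*(1)*conj(-1) + 1*(5)*conj(-1)]
      = (1/4)[(7) + (-1) + (-1) + (-5)] = 0/4 = 0
  <chi_rho, chi_3> = (1/4)[1*(7)*conj(1) + 1*(-1)*conj(-1) + 1*(1)*conj(1) + 1*(5)*conj(-1)]
      = (1/4)[(7) + (1) + (1) + (-5)] = 4/4 = 1
  <chi_rho, chi_4> = (1/4)[1*(7)*conj(1) + 1*(-1)*conj(-1) + 1*(1)*conj(-1) + 1*(5)*conj(1)]
      = (1/4)[(7) + (1) + (-1) + (5)] = 12/4 = 3
Dimension check: dim(rho) = sum (mult * dim) = 3*1 + 0*1 + 1*1 + 3*1 = 7 = chi_rho(e) = 7.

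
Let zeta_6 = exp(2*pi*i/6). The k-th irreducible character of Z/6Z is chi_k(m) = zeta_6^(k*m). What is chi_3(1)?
chi_3(1) = zeta_6^3 = -1

Working: chi_3(1) = zeta_6^(3*1) = zeta_6^3. Since zeta_6^6 = 1, this equals zeta_6^3 = exp(2*pi*i*3/6) = -1.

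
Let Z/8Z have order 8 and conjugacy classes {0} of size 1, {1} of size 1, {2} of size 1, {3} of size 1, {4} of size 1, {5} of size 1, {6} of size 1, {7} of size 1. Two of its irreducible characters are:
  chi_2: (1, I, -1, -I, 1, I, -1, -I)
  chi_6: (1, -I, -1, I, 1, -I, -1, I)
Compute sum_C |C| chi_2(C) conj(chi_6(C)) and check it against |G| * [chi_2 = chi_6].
Sum = 0; so <chi_2, chi_6> = 0 (distinct irreducibles are orthogonal).

Details: Compute term by term over conjugacy classes (|C| * chi_2(C) * conj(chi_6(C))):
  1*(1)*conj(1) + 1*(I)*conj(-I) + 1*(-1)*conj(-1) + 1*(-I)*conj(I) + 1*(1)*conj(1) + 1*(I)*conj(-I) + 1*(-1)*conj(-1) + 1*(-I)*conj(I)
  = (1) + (-1) + (1) + (-1) + (1) + (-1) + (1) + (-1)
  = 0.
(Exp terms are combined using exp(i*s)*conj(exp(i*t)) = exp(i*(s-t)), and sums of them are collapsed using the identity that for every m > 1 the m distinct m-th roots of unity sum to 0, e.g. 1 + exp(2*I*pi/3) + exp(-2*I*pi/3) = 0.)
Dividing by |G| = 8 gives 0/8 = 0, matching the row-orthogonality relation <chi_2, chi_6> = [chi_2 = chi_6].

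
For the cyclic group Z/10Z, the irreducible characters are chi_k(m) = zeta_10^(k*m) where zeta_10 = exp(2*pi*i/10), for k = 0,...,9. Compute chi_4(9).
chi_4(9) = zeta_10^36 = exp(-4*I*pi/5)

Argument: chi_4(9) = zeta_10^(4*9) = zeta_10^36. Since zeta_10^10 = 1, this equals zeta_10^6 = exp(2*pi*i*6/10) = exp(-4*I*pi/5).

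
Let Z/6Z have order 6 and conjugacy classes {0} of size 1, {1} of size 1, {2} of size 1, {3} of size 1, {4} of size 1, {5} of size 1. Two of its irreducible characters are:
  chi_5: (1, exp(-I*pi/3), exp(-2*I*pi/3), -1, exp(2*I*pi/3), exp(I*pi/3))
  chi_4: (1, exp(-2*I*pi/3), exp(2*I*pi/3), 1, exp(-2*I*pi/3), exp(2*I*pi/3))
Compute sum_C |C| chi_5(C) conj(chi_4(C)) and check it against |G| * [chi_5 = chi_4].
Sum = 0; so <chi_5, chi_4> = 0 (distinct irreducibles are orthogonal).

Proof sketch: Compute term by term over conjugacy classes (|C| * chi_5(C) * conj(chi_4(C))):
  1*(1)*conj(1) + 1*(exp(-I*pi/3))*conj(exp(-2*I*pi/3)) + 1*(exp(-2*I*pi/3))*conj(exp(2*I*pi/3)) + 1*(-1)*conj(1) + 1*(exp(2*I*pi/3))*conj(exp(-2*I*pi/3)) + 1*(exp(I*pi/3))*conj(exp(2*I*pi/3))
  = (1) + (exp(I*pi/3)) + (exp(2*I*pi/3)) + (-1) + (exp(-2*I*pi/3)) + (exp(-I*pi/3))
  = 0.
(Exp terms are combined using exp(i*s)*conj(exp(i*t)) = exp(i*(s-t)), and sums of them are collapsed using the identity that for every m > 1 the m distinct m-th roots of unity sum to 0, e.g. 1 + exp(2*I*pi/3) + exp(-2*I*pi/3) = 0.)
Dividing by |G| = 6 gives 0/6 = 0, matching the row-orthogonality relation <chi_5, chi_4> = [chi_5 = chi_4].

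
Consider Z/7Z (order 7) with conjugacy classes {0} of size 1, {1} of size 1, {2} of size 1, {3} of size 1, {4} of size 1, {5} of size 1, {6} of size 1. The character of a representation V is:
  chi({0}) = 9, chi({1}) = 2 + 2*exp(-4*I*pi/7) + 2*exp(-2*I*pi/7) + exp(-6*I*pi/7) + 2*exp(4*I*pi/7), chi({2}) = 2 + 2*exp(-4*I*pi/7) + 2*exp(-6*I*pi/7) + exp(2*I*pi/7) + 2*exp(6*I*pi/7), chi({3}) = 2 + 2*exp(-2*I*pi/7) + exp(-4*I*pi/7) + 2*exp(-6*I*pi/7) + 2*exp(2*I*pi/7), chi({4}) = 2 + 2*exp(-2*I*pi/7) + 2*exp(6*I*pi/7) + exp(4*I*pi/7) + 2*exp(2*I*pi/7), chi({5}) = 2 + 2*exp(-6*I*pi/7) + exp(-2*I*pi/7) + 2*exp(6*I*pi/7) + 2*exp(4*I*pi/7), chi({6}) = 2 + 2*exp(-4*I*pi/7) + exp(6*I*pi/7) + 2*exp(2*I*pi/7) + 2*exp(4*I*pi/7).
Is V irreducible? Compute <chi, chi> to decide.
Not irreducible (reducible): <chi, chi> = 17 > 1.

Derivation: <chi, chi> = (1/|G|) sum_C |C| * |chi(C)|^2 = (1/7)[1*|9|^2 + 1*|2 + 2*exp(-4*I*pi/7) + 2*exp(-2*I*pi/7) + exp(-6*I*pi/7) + 2*exp(4*I*pi/7)|^2 + 1*|2 + 2*exp(-4*I*pi/7) + 2*exp(-6*I*pi/7) + exp(2*I*pi/7) + 2*exp(6*I*pi/7)|^2 + 1*|2 + 2*exp(-2*I*pi/7) + exp(-4*I*pi/7) + 2*exp(-6*I*pi/7) + 2*exp(2*I*pi/7)|^2 + 1*|2 + 2*exp(-2*I*pi/7) + 2*exp(6*I*pi/7) + exp(4*I*pi/7) + 2*exp(2*I*pi/7)|^2 + 1*|2 + 2*exp(-6*I*pi/7) + exp(-2*I*pi/7) + 2*exp(6*I*pi/7) + 2*exp(4*I*pi/7)|^2 + 1*|2 + 2*exp(-4*I*pi/7) + exp(6*I*pi/7) + 2*exp(2*I*pi/7) + 2*exp(4*I*pi/7)|^2]
  = (1/7)[(81) + (17 + 12*exp(-4*I*pi/7) + 10*exp(-2*I*pi/7) + 10*exp(-6*I*pi/7) + 10*exp(6*I*pi/7) + 10*exp(2*I*pi/7) + 12*exp(4*I*pi/7)) + (17 + 10*exp(-4*I*pi/7) + 10*exp(-2*I*pi/7) + 12*exp(-6*I*pi/7) + 12*exp(6*I*pi/7) + 10*exp(2*I*pi/7) + 10*exp(4*I*pi/7)) + (17 + 10*exp(-4*I*pi/7) + 12*exp(-2*I*pi/7) + 10*exp(-6*I*pi/7) + 10*exp(6*I*pi/7) + 12*exp(2*I*pi/7) + 10*exp(4*I*pi/7)) + (17 + 10*exp(-4*I*pi/7) + 12*exp(-2*I*pi/7) + 10*exp(-6*I*pi/7) + 10*exp(6*I*pi/7) + 12*exp(2*I*pi/7) + 10*exp(4*I*pi/7)) + (17 + 10*exp(-4*I*pi/7) + 10*exp(-2*I*pi/7) + 12*exp(-6*I*pi/7) + 12*exp(6*I*pi/7) + 10*exp(2*I*pi/7) + 10*exp(4*I*pi/7)) + (17 + 12*exp(-4*I*pi/7) + 10*exp(-2*I*pi/7) + 10*exp(-6*I*pi/7) + 10*exp(6*I*pi/7) + 10*exp(2*I*pi/7) + 12*exp(4*I*pi/7))] = 119/7 = 17.
(Exp terms are combined using exp(i*s)*conj(exp(i*t)) = exp(i*(s-t)), and sums of them are collapsed using the identity that for every m > 1 the m distinct m-th roots of unity sum to 0, e.g. 1 + exp(2*I*pi/3) + exp(-2*I*pi/3) = 0.)
A character is irreducible iff <chi, chi> = 1, so this representation is reducible.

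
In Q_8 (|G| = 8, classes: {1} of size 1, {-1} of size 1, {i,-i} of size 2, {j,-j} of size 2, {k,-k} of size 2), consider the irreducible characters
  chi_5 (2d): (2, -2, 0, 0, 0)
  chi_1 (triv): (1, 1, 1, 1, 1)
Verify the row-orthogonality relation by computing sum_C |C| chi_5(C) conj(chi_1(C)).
Sum = 0; so <chi_5, chi_1> = 0 (distinct irreducibles are orthogonal).

Why: Compute term by term over conjugacy classes (|C| * chi_5(C) * conj(chi_1(C))):
  1*(2)*conj(1) + 1*(-2)*conj(1) + 2*(0)*conj(1) + 2*(0)*conj(1) + 2*(0)*conj(1)
  = (2) + (-2) + (0) + (0) + (0)
  = 0.
Dividing by |G| = 8 gives 0/8 = 0, matching the row-orthogonality relation <chi_5, chi_1> = [chi_5 = chi_1].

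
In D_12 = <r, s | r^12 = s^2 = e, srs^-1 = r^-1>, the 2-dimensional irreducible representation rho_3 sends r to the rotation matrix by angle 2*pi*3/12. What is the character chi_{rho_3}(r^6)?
chi_{rho_3}(r^6) = 2*cos(2*pi*3*6/12) = -2

Reasoning: rho_3(r^6) is rotation by angle 2*pi*3*6/12, whose trace is 2*cos(2*pi*3*6/12) = -2.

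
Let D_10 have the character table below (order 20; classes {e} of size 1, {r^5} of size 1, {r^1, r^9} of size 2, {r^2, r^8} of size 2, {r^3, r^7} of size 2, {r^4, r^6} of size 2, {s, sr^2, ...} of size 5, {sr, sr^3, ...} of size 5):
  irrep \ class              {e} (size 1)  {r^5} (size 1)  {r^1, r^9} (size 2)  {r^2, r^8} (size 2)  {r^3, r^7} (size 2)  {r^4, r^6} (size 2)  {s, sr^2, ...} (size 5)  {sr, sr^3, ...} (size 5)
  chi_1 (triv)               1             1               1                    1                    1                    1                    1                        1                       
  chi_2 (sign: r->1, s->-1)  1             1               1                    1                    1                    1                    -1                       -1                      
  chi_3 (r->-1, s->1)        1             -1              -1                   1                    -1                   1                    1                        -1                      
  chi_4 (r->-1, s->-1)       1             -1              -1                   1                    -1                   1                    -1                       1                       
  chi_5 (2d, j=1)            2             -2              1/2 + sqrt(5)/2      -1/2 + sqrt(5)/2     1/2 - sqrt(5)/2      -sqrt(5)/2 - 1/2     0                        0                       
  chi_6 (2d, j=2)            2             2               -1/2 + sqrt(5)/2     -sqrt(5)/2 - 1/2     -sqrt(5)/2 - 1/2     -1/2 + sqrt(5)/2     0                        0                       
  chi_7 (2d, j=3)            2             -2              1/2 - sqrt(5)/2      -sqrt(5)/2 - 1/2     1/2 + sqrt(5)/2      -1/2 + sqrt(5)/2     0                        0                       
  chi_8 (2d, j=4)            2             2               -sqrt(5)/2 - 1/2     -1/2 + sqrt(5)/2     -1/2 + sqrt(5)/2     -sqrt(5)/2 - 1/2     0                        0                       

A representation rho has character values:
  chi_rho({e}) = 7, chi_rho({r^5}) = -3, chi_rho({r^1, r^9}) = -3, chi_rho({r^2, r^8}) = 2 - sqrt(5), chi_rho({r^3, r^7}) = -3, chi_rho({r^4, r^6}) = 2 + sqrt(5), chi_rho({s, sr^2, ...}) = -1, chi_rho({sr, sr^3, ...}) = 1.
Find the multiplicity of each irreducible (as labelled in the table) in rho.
Multiplicities: chi_1: 0, chi_2: 0, chi_3: 1, chi_4: 2, chi_5: 0, chi_6: 1, chi_7: 1, chi_8: 0.

Justification: Use <chi_rho, chi> = (1/|G|) sum_C |C| * chi_rho(C) * conj(chi(C)) with |G| = 20 for each irreducible chi in the table:
  <chi_rho, chi_1> = (1/20)[1*(7)*conj(1) + 1*(-3)*conj(1) + 2*(-3)*conj(1) + 2*(2 - sqrt(5))*conj(1) + 2*(-3)*conj(1) + 2*(2 + sqrt(5))*conj(1) + 5*(-1)*conj(1) + 5*(1)*conj(1)]
      = (1/20)[(7) + (-3) + (-6) + (4 - 2*sqrt(5)) + (-6) + (4 + 2*sqrt(5)) + (-5) + (5)] = 0/20 = 0
  <chi_rho, chi_2> = (1/20)[1*(7)*conj(1) + 1*(-3)*conj(1) + 2*(-3)*conj(1) + 2*(2 - sqrt(5))*conj(1) + 2*(-3)*conj(1) + 2*(2 + sqrt(5))*conj(1) + 5*(-1)*conj(-1) + 5*(1)*conj(-1)]
      = (1/20)[(7) + (-3) + (-6) + (4 - 2*sqrt(5)) + (-6) + (4 + 2*sqrt(5)) + (5) + (-5)] = 0/20 = 0
  <chi_rho, chi_3> = (1/20)[1*(7)*conj(1) + 1*(-3)*conj(-1) + 2*(-3)*conj(-1) + 2*(2 - sqrt(5))*conj(1) + 2*(-3)*conj(-1) + 2*(2 + sqrt(5))*conj(1) + 5*(-1)*conj(1) + 5*(1)*conj(-1)]
      = (1/20)[(7) + (3) + (6) + (4 - 2*sqrt(5)) + (6) + (4 + 2*sqrt(5)) + (-5) + (-5)] = 20/20 = 1
  <chi_rho, chi_4> = (1/20)[1*(7)*conj(1) + 1*(-3)*conj(-1) + 2*(-3)*conj(-1) + 2*(2 - sqrt(5))*conj(1) + 2*(-3)*conj(-1) + 2*(2 + sqrt(5))*conj(1) + 5*(-1)*conj(-1) + 5*(1)*conj(1)]
      = (1/20)[(7) + (3) + (6) + (4 - 2*sqrt(5)) + (6) + (4 + 2*sqrt(5)) + (5) + (5)] = 40/20 = 2
  <chi_rho, chi_5> = (1/20)[1*(7)*conj(2) + 1*(-3)*conj(-2) + 2*(-3)*conj(1/2 + sqrt(5)/2) + 2*(2 - sqrt(5))*conj(-1/2 + sqrt(5)/2) + 2*(-3)*conj(1/2 - sqrt(5)/2) + 2*(2 + sqrt(5))*conj(-sqrt(5)/2 - 1/2) + 5*(-1)*conj(0) + 5*(1)*conj(0)]
      = (1/20)[(14) + (6) + (-3*sqrt(5) - 3) + (-7 + 3*sqrt(5)) + (-3 + 3*sqrt(5)) + (-7 - 3*sqrt(5)) + (0) + (0)] = 0/20 = 0
  <chi_rho, chi_6> = (1/20)[1*(7)*conj(2) + 1*(-3)*conj(2) + 2*(-3)*conj(-1/2 + sqrt(5)/2) + 2*(2 - sqrt(5))*conj(-sqrt(5)/2 - 1/2) + 2*(-3)*conj(-sqrt(5)/2 - 1/2) + 2*(2 + sqrt(5))*conj(-1/2 + sqrt(5)/2) + 5*(-1)*conj(0) + 5*(1)*conj(0)]
      = (1/20)[(14) + (-6) + (3 - 3*sqrt(5)) + (3 - sqrt(5)) + (3 + 3*sqrt(5)) + (sqrt(5) + 3) + (0) + (0)] = 20/20 = 1
  <chi_rho, chi_7> = (1/20)[1*(7)*conj(2) + 1*(-3)*conj(-2) + 2*(-3)*conj(1/2 - sqrt(5)/2) + 2*(2 - sqrt(5))*conj(-sqrt(5)/2 - 1/2) + 2*(-3)*conj(1/2 + sqrt(5)/2) + 2*(2 + sqrt(5))*conj(-1/2 + sqrt(5)/2) + 5*(-1)*conj(0) + 5*(1)*conj(0)]
      = (1/20)[(14) + (6) + (-3 + 3*sqrt(5)) + (3 - sqrt(5)) + (-3*sqrt(5) - 3) + (sqrt(5) + 3) + (0) + (0)] = 20/20 = 1
  <chi_rho, chi_8> = (1/20)[1*(7)*conj(2) + 1*(-3)*conj(2) + 2*(-3)*conj(-sqrt(5)/2 - 1/2) + 2*(2 - sqrt(5))*conj(-1/2 + sqrt(5)/2) + 2*(-3)*conj(-1/2 + sqrt(5)/2) + 2*(2 + sqrt(5))*conj(-sqrt(5)/2 - 1/2) + 5*(-1)*conj(0) + 5*(1)*conj(0)]
      = (1/20)[(14) + (-6) + (3 + 3*sqrt(5)) + (-7 + 3*sqrt(5)) + (3 - 3*sqrt(5)) + (-7 - 3*sqrt(5)) + (0) + (0)] = 0/20 = 0
Dimension check: dim(rho) = sum (mult * dim) = 0*1 + 0*1 + 1*1 + 2*1 + 0*2 + 1*2 + 1*2 + 0*2 = 7 = chi_rho(e) = 7.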